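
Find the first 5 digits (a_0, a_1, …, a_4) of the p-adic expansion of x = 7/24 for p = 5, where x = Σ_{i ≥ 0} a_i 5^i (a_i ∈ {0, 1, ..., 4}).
(a_0, …, a_4) = (3, 3, 2, 3, 2)

v_5(7/24) = 0 (numerator and denominator both coprime to 5), so x ∈ ℤ_5^×. Compute digits iteratively via a_i = x_i mod 5, x_{i+1} = (x_i − a_i)/5, with x_0 = x:
  x_0 = 7/24;  a_0 = 3;  x_1 = (x_0 − 3)/5 = -13/24
  x_1 = -13/24;  a_1 = 3;  x_2 = (x_1 − 3)/5 = -17/24
  x_2 = -17/24;  a_2 = 2;  x_3 = (x_2 − 2)/5 = -13/24
  x_3 = -13/24;  a_3 = 3;  x_4 = (x_3 − 3)/5 = -17/24
  x_4 = -17/24;  a_4 = 2;  x_5 = (x_4 − 2)/5 = -13/24
Digits: (3, 3, 2, 3, 2).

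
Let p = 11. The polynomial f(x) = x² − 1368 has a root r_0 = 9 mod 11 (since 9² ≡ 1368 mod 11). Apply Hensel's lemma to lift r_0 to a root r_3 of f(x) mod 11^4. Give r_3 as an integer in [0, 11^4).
r_3 = 11757 (mod 14641)

Hensel's recurrence: r_{i+1} = r_i − f(r_i)·(f′(r_i))^{-1} mod 11^{i+2}, with f′(x) = 2x. Iterate:
  r_0 = 9 (mod 11)
  r_1 = 20 (mod 121)
  r_2 = 1109 (mod 1331)
  r_3 = 11757 (mod 14641)
Final: r_3 = 11757, and one checks f(r_3) ≡ 0 mod 11^4.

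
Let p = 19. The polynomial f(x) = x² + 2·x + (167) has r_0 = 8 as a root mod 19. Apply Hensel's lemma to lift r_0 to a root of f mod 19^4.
r_3 = 17944 (mod 130321)

Hensel: r_{i+1} = r_i − f(r_i)·(f′(r_i))^{-1} mod 19^{i+2}, f′(x) = 2x + 2. Iterate:
  r_0 = 8 (mod 19)
  r_1 = 255 (mod 361)
  r_2 = 4226 (mod 6859)
  r_3 = 17944 (mod 130321)
Final: r = 17944 satisfies f(r) ≡ 0 mod 19^4.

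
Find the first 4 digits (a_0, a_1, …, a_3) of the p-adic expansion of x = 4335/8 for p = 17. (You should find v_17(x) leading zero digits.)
(a_0, …, a_3) = (0, 0, 4, 2)

v_17(4335/8) = 2, so a_0 = ... = a_1 = 0. Factor out: x = 17^2 · u with u = 15/8 a unit in ℤ_17. Expand u iteratively via a_{v+i} = u_i mod 17, u_{i+1} = (u_i − a_{v+i})/17:
  u_0 = 15/8;  a_2 = 4;  u_1 = (u_0 − 4)/17 = -1/8
  u_1 = -1/8;  a_3 = 2;  u_2 = (u_1 − 2)/17 = -1/8
Digits: (0, 0, 4, 2).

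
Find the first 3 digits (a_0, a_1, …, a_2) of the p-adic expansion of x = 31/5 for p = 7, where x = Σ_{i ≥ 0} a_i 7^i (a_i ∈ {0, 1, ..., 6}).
(a_0, …, a_2) = (2, 2, 4)

v_7(31/5) = 0 (numerator and denominator both coprime to 7), so x ∈ ℤ_7^×. Compute digits iteratively via a_i = x_i mod 7, x_{i+1} = (x_i − a_i)/7, with x_0 = x:
  x_0 = 31/5;  a_0 = 2;  x_1 = (x_0 − 2)/7 = 3/5
  x_1 = 3/5;  a_1 = 2;  x_2 = (x_1 − 2)/7 = -1/5
  x_2 = -1/5;  a_2 = 4;  x_3 = (x_2 − 4)/7 = -3/5
Digits: (2, 2, 4).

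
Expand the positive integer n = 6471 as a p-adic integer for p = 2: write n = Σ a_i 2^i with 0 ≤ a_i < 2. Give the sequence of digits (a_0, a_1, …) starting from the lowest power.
(a_0, a_1, …) = (1, 1, 1, 0, 0, 0, 1, 0, 1, 0, 0, 1, 1)

Repeated division by 2 gives the digits low-to-high: 6471 = 1 + 1·2^1 + 1·2^2 + 1·2^6 + 1·2^8 + 1·2^11 + 1·2^12. Digit sequence: (1, 1, 1, 0, 0, 0, 1, 0, 1, 0, 0, 1, 1).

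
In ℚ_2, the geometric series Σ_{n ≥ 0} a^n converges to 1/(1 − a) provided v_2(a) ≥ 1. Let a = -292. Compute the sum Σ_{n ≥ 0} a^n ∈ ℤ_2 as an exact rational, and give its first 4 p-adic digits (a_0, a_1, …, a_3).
Σ a^n = 1/(1 − a) = 1/293;  first 4 digits = (1, 0, 1, 1)

v_2(a) = 2 ≥ 1, so the series converges in ℤ_2 to 1/(1 − a) = 1/(1 − (-292)) = 1/293. Expand this rational in ℤ_2: compute digits iteratively via d_i = x_i mod 2, x_{i+1} = (x_i − d_i)/2. The first 4 digits are (1, 0, 1, 1).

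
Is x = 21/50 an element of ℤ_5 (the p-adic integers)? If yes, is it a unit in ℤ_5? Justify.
x ∉ ℤ_5 (v_5(x) = -2 < 0)

ℤ_5 = {x ∈ ℚ_5 : v_5(x) ≥ 0} and ℤ_5^× = {x ∈ ℤ_5 : v_5(x) = 0}. Here v_5(21/50) = v_5(num) − v_5(den) = -2; compare against these criteria.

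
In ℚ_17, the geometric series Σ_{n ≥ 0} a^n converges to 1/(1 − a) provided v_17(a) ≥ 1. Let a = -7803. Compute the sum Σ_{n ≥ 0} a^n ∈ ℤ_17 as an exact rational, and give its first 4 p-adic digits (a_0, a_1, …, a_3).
Σ a^n = 1/(1 − a) = 1/7804;  first 4 digits = (1, 0, 7, 15)

v_17(a) = 2 ≥ 1, so the series converges in ℤ_17 to 1/(1 − a) = 1/(1 − (-7803)) = 1/7804. Expand this rational in ℤ_17: compute digits iteratively via d_i = x_i mod 17, x_{i+1} = (x_i − d_i)/17. The first 4 digits are (1, 0, 7, 15).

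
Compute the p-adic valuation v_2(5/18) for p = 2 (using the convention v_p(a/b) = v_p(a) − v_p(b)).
v_2(5/18) = -1

Factor powers of 2 from the numerator and denominator of the reduced fraction: 5 = 2^0 · 5 and 18 = 2^1 · 9. Apply v_p(a/b) = v_p(a) − v_p(b): v_2(5/18) = 0 − 1 = -1.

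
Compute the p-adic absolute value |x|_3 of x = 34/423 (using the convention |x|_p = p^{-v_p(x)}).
|34/423|_3 = 9

Step 1 — compute v_3(x) by factoring powers of 3 out of the numerator and denominator: v_3(34/423) = -2. Step 2 — apply |x|_p = p^{-v_p(x)} = 3^{2} = 9.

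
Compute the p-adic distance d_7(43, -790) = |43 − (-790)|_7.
d_7(43, -790) = 1/49

Step 1 — x − y = 43 − (-790) = 833. Step 2 — v_7(833) = 2 (factor: 833 = (7^2 · 17); the sign does not affect v_p). Step 3 — |x − y|_7 = 7^{-2} = 1/49.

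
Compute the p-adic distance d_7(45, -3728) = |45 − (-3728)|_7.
d_7(45, -3728) = 1/343

Step 1 — x − y = 45 − (-3728) = 3773. Step 2 — v_7(3773) = 3 (factor: 3773 = (7^3 · 11); the sign does not affect v_p). Step 3 — |x − y|_7 = 7^{-3} = 1/343.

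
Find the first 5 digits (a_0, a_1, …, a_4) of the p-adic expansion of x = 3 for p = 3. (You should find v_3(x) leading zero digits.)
(a_0, …, a_4) = (0, 1, 0, 0, 0)

v_3(3) = 1, so a_0 = ... = a_0 = 0. Factor out: x = 3^1 · u with u = 1 a unit in ℤ_3. Expand u iteratively via a_{v+i} = u_i mod 3, u_{i+1} = (u_i − a_{v+i})/3:
  u_0 = 1;  a_1 = 1;  u_1 = (u_0 − 1)/3 = 0
  u_1 = 0;  a_2 = 0;  u_2 = (u_1 − 0)/3 = 0
  u_2 = 0;  a_3 = 0;  u_3 = (u_2 − 0)/3 = 0
  u_3 = 0;  a_4 = 0;  u_4 = (u_3 − 0)/3 = 0
Digits: (0, 1, 0, 0, 0).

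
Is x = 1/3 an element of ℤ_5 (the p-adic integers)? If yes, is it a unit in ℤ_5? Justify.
x ∈ ℤ_5^× (unit); v_5(x) = 0

ℤ_5 = {x ∈ ℚ_5 : v_5(x) ≥ 0} and ℤ_5^× = {x ∈ ℤ_5 : v_5(x) = 0}. Here v_5(1/3) = v_5(num) − v_5(den) = 0; compare against these criteria.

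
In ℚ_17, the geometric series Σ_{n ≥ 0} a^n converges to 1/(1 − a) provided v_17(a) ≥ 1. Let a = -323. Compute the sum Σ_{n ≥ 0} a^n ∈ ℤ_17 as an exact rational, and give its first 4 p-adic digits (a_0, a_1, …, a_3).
Σ a^n = 1/(1 − a) = 1/324;  first 4 digits = (1, 15, 2, 13)

v_17(a) = 1 ≥ 1, so the series converges in ℤ_17 to 1/(1 − a) = 1/(1 − (-323)) = 1/324. Expand this rational in ℤ_17: compute digits iteratively via d_i = x_i mod 17, x_{i+1} = (x_i − d_i)/17. The first 4 digits are (1, 15, 2, 13).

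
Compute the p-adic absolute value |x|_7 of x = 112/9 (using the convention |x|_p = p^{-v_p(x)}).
|112/9|_7 = 1/7

Step 1 — compute v_7(x) by factoring powers of 7 out of the numerator and denominator: v_7(112/9) = 1. Step 2 — apply |x|_p = p^{-v_p(x)} = 7^{-1} = 1/7.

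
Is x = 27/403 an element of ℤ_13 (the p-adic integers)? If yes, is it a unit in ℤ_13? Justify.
x ∉ ℤ_13 (v_13(x) = -1 < 0)

ℤ_13 = {x ∈ ℚ_13 : v_13(x) ≥ 0} and ℤ_13^× = {x ∈ ℤ_13 : v_13(x) = 0}. Here v_13(27/403) = v_13(num) − v_13(den) = -1; compare against these criteria.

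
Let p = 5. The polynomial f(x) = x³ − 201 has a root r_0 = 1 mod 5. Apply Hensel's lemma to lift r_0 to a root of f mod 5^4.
r_3 = 276 (mod 625)

Hensel: r_{i+1} = r_i − f(r_i)/f′(r_i) mod 5^{i+2}, where f′(x) = 3x². Iterate:
  r_0 = 1 (mod 5)
  r_1 = 1 (mod 25)
  r_2 = 26 (mod 125)
  r_3 = 276 (mod 625)
Final: r = 276 with f(r) ≡ 0 mod 5^4.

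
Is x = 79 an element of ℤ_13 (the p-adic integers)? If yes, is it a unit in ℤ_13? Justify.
x ∈ ℤ_13^× (unit); v_13(x) = 0

ℤ_13 = {x ∈ ℚ_13 : v_13(x) ≥ 0} and ℤ_13^× = {x ∈ ℤ_13 : v_13(x) = 0}. Here v_13(79) = v_13(num) − v_13(den) = 0; compare against these criteria.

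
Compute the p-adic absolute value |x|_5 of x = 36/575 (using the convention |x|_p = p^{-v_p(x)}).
|36/575|_5 = 25

Step 1 — compute v_5(x) by factoring powers of 5 out of the numerator and denominator: v_5(36/575) = -2. Step 2 — apply |x|_p = p^{-v_p(x)} = 5^{2} = 25.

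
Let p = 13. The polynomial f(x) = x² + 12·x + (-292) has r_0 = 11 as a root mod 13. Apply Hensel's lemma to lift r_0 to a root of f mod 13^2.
r_1 = 37 (mod 169)

Hensel: r_{i+1} = r_i − f(r_i)·(f′(r_i))^{-1} mod 13^{i+2}, f′(x) = 2x + 12. Iterate:
  r_0 = 11 (mod 13)
  r_1 = 37 (mod 169)
Final: r = 37 satisfies f(r) ≡ 0 mod 13^2.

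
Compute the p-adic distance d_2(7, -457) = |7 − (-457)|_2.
d_2(7, -457) = 1/16

Step 1 — x − y = 7 − (-457) = 464. Step 2 — v_2(464) = 4 (factor: 464 = (2^4 · 29); the sign does not affect v_p). Step 3 — |x − y|_2 = 2^{-4} = 1/16.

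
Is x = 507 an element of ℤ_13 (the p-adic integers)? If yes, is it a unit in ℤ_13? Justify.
x ∈ ℤ_13 but not a unit; v_13(x) = 2 > 0

ℤ_13 = {x ∈ ℚ_13 : v_13(x) ≥ 0} and ℤ_13^× = {x ∈ ℤ_13 : v_13(x) = 0}. Here v_13(507) = v_13(num) − v_13(den) = 2; compare against these criteria.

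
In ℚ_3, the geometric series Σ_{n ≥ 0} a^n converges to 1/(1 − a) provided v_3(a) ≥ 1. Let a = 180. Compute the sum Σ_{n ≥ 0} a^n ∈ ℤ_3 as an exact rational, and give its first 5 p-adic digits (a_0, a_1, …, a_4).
Σ a^n = 1/(1 − a) = -1/179;  first 5 digits = (1, 0, 2, 0, 0)

v_3(a) = 2 ≥ 1, so the series converges in ℤ_3 to 1/(1 − a) = 1/(1 − 180) = -1/179. Expand this rational in ℤ_3: compute digits iteratively via d_i = x_i mod 3, x_{i+1} = (x_i − d_i)/3. The first 5 digits are (1, 0, 2, 0, 0).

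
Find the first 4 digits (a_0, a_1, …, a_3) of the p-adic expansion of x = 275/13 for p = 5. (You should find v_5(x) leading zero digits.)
(a_0, …, a_3) = (0, 0, 2, 4)

v_5(275/13) = 2, so a_0 = ... = a_1 = 0. Factor out: x = 5^2 · u with u = 11/13 a unit in ℤ_5. Expand u iteratively via a_{v+i} = u_i mod 5, u_{i+1} = (u_i − a_{v+i})/5:
  u_0 = 11/13;  a_2 = 2;  u_1 = (u_0 − 2)/5 = -3/13
  u_1 = -3/13;  a_3 = 4;  u_2 = (u_1 − 4)/5 = -11/13
Digits: (0, 0, 2, 4).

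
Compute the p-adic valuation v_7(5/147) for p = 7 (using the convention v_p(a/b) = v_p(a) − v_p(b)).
v_7(5/147) = -2

Factor powers of 7 from the numerator and denominator of the reduced fraction: 5 = 7^0 · 5 and 147 = 7^2 · 3. Apply v_p(a/b) = v_p(a) − v_p(b): v_7(5/147) = 0 − 2 = -2.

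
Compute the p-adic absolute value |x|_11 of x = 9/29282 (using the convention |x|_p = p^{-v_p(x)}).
|9/29282|_11 = 14641

Step 1 — compute v_11(x) by factoring powers of 11 out of the numerator and denominator: v_11(9/29282) = -4. Step 2 — apply |x|_p = p^{-v_p(x)} = 11^{4} = 14641.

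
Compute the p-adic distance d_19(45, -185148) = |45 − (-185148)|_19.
d_19(45, -185148) = 1/6859

Step 1 — x − y = 45 − (-185148) = 185193. Step 2 — v_19(185193) = 3 (factor: 185193 = (19^3 · 27); the sign does not affect v_p). Step 3 — |x − y|_19 = 19^{-3} = 1/6859.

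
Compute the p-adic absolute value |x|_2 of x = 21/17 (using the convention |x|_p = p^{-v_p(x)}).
|21/17|_2 = 1

Step 1 — compute v_2(x) by factoring powers of 2 out of the numerator and denominator: v_2(21/17) = 0. Step 2 — apply |x|_p = p^{-v_p(x)} = 2^{0} = 1.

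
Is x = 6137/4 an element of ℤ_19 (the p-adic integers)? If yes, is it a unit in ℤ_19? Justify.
x ∈ ℤ_19 but not a unit; v_19(x) = 2 > 0

ℤ_19 = {x ∈ ℚ_19 : v_19(x) ≥ 0} and ℤ_19^× = {x ∈ ℤ_19 : v_19(x) = 0}. Here v_19(6137/4) = v_19(num) − v_19(den) = 2; compare against these criteria.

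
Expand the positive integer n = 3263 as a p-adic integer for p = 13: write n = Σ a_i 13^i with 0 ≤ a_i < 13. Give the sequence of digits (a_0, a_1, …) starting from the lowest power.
(a_0, a_1, …) = (0, 4, 6, 1)

Repeated division by 13 gives the digits low-to-high: 3263 = 4·13^1 + 6·13^2 + 1·13^3. Digit sequence: (0, 4, 6, 1).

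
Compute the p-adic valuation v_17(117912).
v_17(117912) = 3

v_17(n) is the largest exponent k such that 17^k divides n. Factor out: 117912 = 17^3 · 24. (Sign doesn't affect v_p.) So v_17(117912) = 3.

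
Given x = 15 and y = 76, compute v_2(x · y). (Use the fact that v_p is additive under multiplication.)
v_2(1140) = 2

v_p(x) = 0 (factor: 15 = 2^0 · 15); v_p(y) = 2 (factor: 76 = 2^2 · 19). Additivity: v_p(xy) = v_p(x) + v_p(y) = 0 + 2 = 2. (Direct check: xy = 1140 = 2^2 · (285).)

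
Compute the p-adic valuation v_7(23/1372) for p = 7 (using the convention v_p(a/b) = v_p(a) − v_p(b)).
v_7(23/1372) = -3

Factor powers of 7 from the numerator and denominator of the reduced fraction: 23 = 7^0 · 23 and 1372 = 7^3 · 4. Apply v_p(a/b) = v_p(a) − v_p(b): v_7(23/1372) = 0 − 3 = -3.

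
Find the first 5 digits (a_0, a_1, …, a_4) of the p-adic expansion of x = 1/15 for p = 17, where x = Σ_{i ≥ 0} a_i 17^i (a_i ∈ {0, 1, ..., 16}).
(a_0, …, a_4) = (8, 12, 14, 15, 7)

v_17(1/15) = 0 (numerator and denominator both coprime to 17), so x ∈ ℤ_17^×. Compute digits iteratively via a_i = x_i mod 17, x_{i+1} = (x_i − a_i)/17, with x_0 = x:
  x_0 = 1/15;  a_0 = 8;  x_1 = (x_0 − 8)/17 = -7/15
  x_1 = -7/15;  a_1 = 12;  x_2 = (x_1 − 12)/17 = -11/15
  x_2 = -11/15;  a_2 = 14;  x_3 = (x_2 − 14)/17 = -13/15
  x_3 = -13/15;  a_3 = 15;  x_4 = (x_3 − 15)/17 = -14/15
  x_4 = -14/15;  a_4 = 7;  x_5 = (x_4 − 7)/17 = -7/15
Digits: (8, 12, 14, 15, 7).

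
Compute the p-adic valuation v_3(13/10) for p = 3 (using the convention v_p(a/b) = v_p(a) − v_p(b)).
v_3(13/10) = 0

Factor powers of 3 from the numerator and denominator of the reduced fraction: 13 = 3^0 · 13 and 10 = 3^0 · 10. Apply v_p(a/b) = v_p(a) − v_p(b): v_3(13/10) = 0 − 0 = 0.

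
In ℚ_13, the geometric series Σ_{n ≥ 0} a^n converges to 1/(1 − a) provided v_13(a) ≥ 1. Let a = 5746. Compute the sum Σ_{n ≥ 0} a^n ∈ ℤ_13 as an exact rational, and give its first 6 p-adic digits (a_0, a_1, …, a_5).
Σ a^n = 1/(1 − a) = -1/5745;  first 6 digits = (1, 0, 8, 2, 12, 10)

v_13(a) = 2 ≥ 1, so the series converges in ℤ_13 to 1/(1 − a) = 1/(1 − 5746) = -1/5745. Expand this rational in ℤ_13: compute digits iteratively via d_i = x_i mod 13, x_{i+1} = (x_i − d_i)/13. The first 6 digits are (1, 0, 8, 2, 12, 10).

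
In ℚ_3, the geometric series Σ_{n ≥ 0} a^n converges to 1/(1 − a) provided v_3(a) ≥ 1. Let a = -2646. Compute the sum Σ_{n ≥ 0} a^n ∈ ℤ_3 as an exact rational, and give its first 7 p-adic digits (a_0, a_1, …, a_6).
Σ a^n = 1/(1 − a) = 1/2647;  first 7 digits = (1, 0, 0, 1, 0, 1, 0)

v_3(a) = 3 ≥ 1, so the series converges in ℤ_3 to 1/(1 − a) = 1/(1 − (-2646)) = 1/2647. Expand this rational in ℤ_3: compute digits iteratively via d_i = x_i mod 3, x_{i+1} = (x_i − d_i)/3. The first 7 digits are (1, 0, 0, 1, 0, 1, 0).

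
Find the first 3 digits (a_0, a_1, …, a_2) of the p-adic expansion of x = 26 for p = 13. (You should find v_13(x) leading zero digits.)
(a_0, …, a_2) = (0, 2, 0)

v_13(26) = 1, so a_0 = ... = a_0 = 0. Factor out: x = 13^1 · u with u = 2 a unit in ℤ_13. Expand u iteratively via a_{v+i} = u_i mod 13, u_{i+1} = (u_i − a_{v+i})/13:
  u_0 = 2;  a_1 = 2;  u_1 = (u_0 − 2)/13 = 0
  u_1 = 0;  a_2 = 0;  u_2 = (u_1 − 0)/13 = 0
Digits: (0, 2, 0).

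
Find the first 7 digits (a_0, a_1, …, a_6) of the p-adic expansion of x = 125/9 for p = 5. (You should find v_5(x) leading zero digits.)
(a_0, …, a_6) = (0, 0, 0, 4, 2, 0, 1)

v_5(125/9) = 3, so a_0 = ... = a_2 = 0. Factor out: x = 5^3 · u with u = 1/9 a unit in ℤ_5. Expand u iteratively via a_{v+i} = u_i mod 5, u_{i+1} = (u_i − a_{v+i})/5:
  u_0 = 1/9;  a_3 = 4;  u_1 = (u_0 − 4)/5 = -7/9
  u_1 = -7/9;  a_4 = 2;  u_2 = (u_1 − 2)/5 = -5/9
  u_2 = -5/9;  a_5 = 0;  u_3 = (u_2 − 0)/5 = -1/9
  u_3 = -1/9;  a_6 = 1;  u_4 = (u_3 − 1)/5 = -2/9
Digits: (0, 0, 0, 4, 2, 0, 1).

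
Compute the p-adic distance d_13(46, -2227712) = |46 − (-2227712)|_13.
d_13(46, -2227712) = 1/371293

Step 1 — x − y = 46 − (-2227712) = 2227758. Step 2 — v_13(2227758) = 5 (factor: 2227758 = (13^5 · 6); the sign does not affect v_p). Step 3 — |x − y|_13 = 13^{-5} = 1/371293.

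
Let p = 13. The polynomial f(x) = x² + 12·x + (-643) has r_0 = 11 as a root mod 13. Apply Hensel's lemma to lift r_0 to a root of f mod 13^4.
r_3 = 2299 (mod 28561)

Hensel: r_{i+1} = r_i − f(r_i)·(f′(r_i))^{-1} mod 13^{i+2}, f′(x) = 2x + 12. Iterate:
  r_0 = 11 (mod 13)
  r_1 = 102 (mod 169)
  r_2 = 102 (mod 2197)
  r_3 = 2299 (mod 28561)
Final: r = 2299 satisfies f(r) ≡ 0 mod 13^4.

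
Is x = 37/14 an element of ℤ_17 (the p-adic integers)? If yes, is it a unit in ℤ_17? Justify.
x ∈ ℤ_17^× (unit); v_17(x) = 0

ℤ_17 = {x ∈ ℚ_17 : v_17(x) ≥ 0} and ℤ_17^× = {x ∈ ℤ_17 : v_17(x) = 0}. Here v_17(37/14) = v_17(num) − v_17(den) = 0; compare against these criteria.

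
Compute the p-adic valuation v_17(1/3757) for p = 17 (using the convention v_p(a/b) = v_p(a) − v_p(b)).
v_17(1/3757) = -2

Factor powers of 17 from the numerator and denominator of the reduced fraction: 1 = 17^0 · 1 and 3757 = 17^2 · 13. Apply v_p(a/b) = v_p(a) − v_p(b): v_17(1/3757) = 0 − 2 = -2.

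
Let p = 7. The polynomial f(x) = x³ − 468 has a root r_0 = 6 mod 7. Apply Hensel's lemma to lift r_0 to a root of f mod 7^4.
r_3 = 2148 (mod 2401)

Hensel: r_{i+1} = r_i − f(r_i)/f′(r_i) mod 7^{i+2}, where f′(x) = 3x². Iterate:
  r_0 = 6 (mod 7)
  r_1 = 41 (mod 49)
  r_2 = 90 (mod 343)
  r_3 = 2148 (mod 2401)
Final: r = 2148 with f(r) ≡ 0 mod 7^4.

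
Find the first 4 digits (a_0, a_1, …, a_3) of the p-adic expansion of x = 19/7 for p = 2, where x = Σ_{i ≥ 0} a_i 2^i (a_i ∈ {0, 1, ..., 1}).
(a_0, …, a_3) = (1, 0, 1, 0)

v_2(19/7) = 0 (numerator and denominator both coprime to 2), so x ∈ ℤ_2^×. Compute digits iteratively via a_i = x_i mod 2, x_{i+1} = (x_i − a_i)/2, with x_0 = x:
  x_0 = 19/7;  a_0 = 1;  x_1 = (x_0 − 1)/2 = 6/7
  x_1 = 6/7;  a_1 = 0;  x_2 = (x_1 − 0)/2 = 3/7
  x_2 = 3/7;  a_2 = 1;  x_3 = (x_2 − 1)/2 = -2/7
  x_3 = -2/7;  a_3 = 0;  x_4 = (x_3 − 0)/2 = -1/7
Digits: (1, 0, 1, 0).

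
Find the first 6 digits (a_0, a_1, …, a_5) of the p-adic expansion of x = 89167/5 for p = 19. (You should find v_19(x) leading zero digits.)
(a_0, …, a_5) = (0, 0, 0, 14, 7, 11)

v_19(89167/5) = 3, so a_0 = ... = a_2 = 0. Factor out: x = 19^3 · u with u = 13/5 a unit in ℤ_19. Expand u iteratively via a_{v+i} = u_i mod 19, u_{i+1} = (u_i − a_{v+i})/19:
  u_0 = 13/5;  a_3 = 14;  u_1 = (u_0 − 14)/19 = -3/5
  u_1 = -3/5;  a_4 = 7;  u_2 = (u_1 − 7)/19 = -2/5
  u_2 = -2/5;  a_5 = 11;  u_3 = (u_2 − 11)/19 = -3/5
Digits: (0, 0, 0, 14, 7, 11).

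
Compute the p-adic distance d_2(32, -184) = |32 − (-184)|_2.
d_2(32, -184) = 1/8

Step 1 — x − y = 32 − (-184) = 216. Step 2 — v_2(216) = 3 (factor: 216 = (2^3 · 27); the sign does not affect v_p). Step 3 — |x − y|_2 = 2^{-3} = 1/8.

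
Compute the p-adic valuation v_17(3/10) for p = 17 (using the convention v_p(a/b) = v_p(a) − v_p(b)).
v_17(3/10) = 0

Factor powers of 17 from the numerator and denominator of the reduced fraction: 3 = 17^0 · 3 and 10 = 17^0 · 10. Apply v_p(a/b) = v_p(a) − v_p(b): v_17(3/10) = 0 − 0 = 0.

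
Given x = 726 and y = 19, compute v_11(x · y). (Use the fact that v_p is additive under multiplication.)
v_11(13794) = 2

v_p(x) = 2 (factor: 726 = 11^2 · 6); v_p(y) = 0 (factor: 19 = 11^0 · 19). Additivity: v_p(xy) = v_p(x) + v_p(y) = 2 + 0 = 2. (Direct check: xy = 13794 = 11^2 · (114).)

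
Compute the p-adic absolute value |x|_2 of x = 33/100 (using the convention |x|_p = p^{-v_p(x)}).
|33/100|_2 = 4

Step 1 — compute v_2(x) by factoring powers of 2 out of the numerator and denominator: v_2(33/100) = -2. Step 2 — apply |x|_p = p^{-v_p(x)} = 2^{2} = 4.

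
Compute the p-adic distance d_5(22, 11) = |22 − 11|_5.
d_5(22, 11) = 1

Step 1 — x − y = 22 − 11 = 11. Step 2 — v_5(11) = 0 (factor: 11 = (5^0 · 11); the sign does not affect v_p). Step 3 — |x − y|_5 = 5^{0} = 1.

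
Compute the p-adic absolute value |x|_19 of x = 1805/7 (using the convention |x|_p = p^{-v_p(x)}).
|1805/7|_19 = 1/361

Step 1 — compute v_19(x) by factoring powers of 19 out of the numerator and denominator: v_19(1805/7) = 2. Step 2 — apply |x|_p = p^{-v_p(x)} = 19^{-2} = 1/361.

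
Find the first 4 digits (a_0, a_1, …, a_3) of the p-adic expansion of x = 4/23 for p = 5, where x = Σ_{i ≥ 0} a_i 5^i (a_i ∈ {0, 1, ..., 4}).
(a_0, …, a_3) = (3, 4, 3, 4)

v_5(4/23) = 0 (numerator and denominator both coprime to 5), so x ∈ ℤ_5^×. Compute digits iteratively via a_i = x_i mod 5, x_{i+1} = (x_i − a_i)/5, with x_0 = x:
  x_0 = 4/23;  a_0 = 3;  x_1 = (x_0 − 3)/5 = -13/23
  x_1 = -13/23;  a_1 = 4;  x_2 = (x_1 − 4)/5 = -21/23
  x_2 = -21/23;  a_2 = 3;  x_3 = (x_2 − 3)/5 = -18/23
  x_3 = -18/23;  a_3 = 4;  x_4 = (x_3 − 4)/5 = -22/23
Digits: (3, 4, 3, 4).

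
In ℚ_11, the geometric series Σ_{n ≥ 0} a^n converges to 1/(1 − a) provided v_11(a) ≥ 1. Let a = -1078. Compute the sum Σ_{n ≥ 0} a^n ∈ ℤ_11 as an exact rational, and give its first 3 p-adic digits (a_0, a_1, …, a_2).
Σ a^n = 1/(1 − a) = 1/1079;  first 3 digits = (1, 1, 3)

v_11(a) = 1 ≥ 1, so the series converges in ℤ_11 to 1/(1 − a) = 1/(1 − (-1078)) = 1/1079. Expand this rational in ℤ_11: compute digits iteratively via d_i = x_i mod 11, x_{i+1} = (x_i − d_i)/11. The first 3 digits are (1, 1, 3).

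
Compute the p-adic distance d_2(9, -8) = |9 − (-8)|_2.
d_2(9, -8) = 1

Step 1 — x − y = 9 − (-8) = 17. Step 2 — v_2(17) = 0 (factor: 17 = (2^0 · 17); the sign does not affect v_p). Step 3 — |x − y|_2 = 2^{0} = 1.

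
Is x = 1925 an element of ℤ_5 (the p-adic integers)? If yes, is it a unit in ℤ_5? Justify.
x ∈ ℤ_5 but not a unit; v_5(x) = 2 > 0

ℤ_5 = {x ∈ ℚ_5 : v_5(x) ≥ 0} and ℤ_5^× = {x ∈ ℤ_5 : v_5(x) = 0}. Here v_5(1925) = v_5(num) − v_5(den) = 2; compare against these criteria.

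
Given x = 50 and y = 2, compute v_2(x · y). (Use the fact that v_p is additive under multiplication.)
v_2(100) = 2

v_p(x) = 1 (factor: 50 = 2^1 · 25); v_p(y) = 1 (factor: 2 = 2^1 · 1). Additivity: v_p(xy) = v_p(x) + v_p(y) = 1 + 1 = 2. (Direct check: xy = 100 = 2^2 · (25).)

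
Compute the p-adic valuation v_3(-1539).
v_3(-1539) = 4

v_3(n) is the largest exponent k such that 3^k divides n. Factor out: -1539 = -3^4 · 19. (Sign doesn't affect v_p.) So v_3(-1539) = 4.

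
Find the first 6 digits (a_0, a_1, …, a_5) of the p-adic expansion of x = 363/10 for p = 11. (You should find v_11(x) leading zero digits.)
(a_0, …, a_5) = (0, 0, 8, 7, 7, 7)

v_11(363/10) = 2, so a_0 = ... = a_1 = 0. Factor out: x = 11^2 · u with u = 3/10 a unit in ℤ_11. Expand u iteratively via a_{v+i} = u_i mod 11, u_{i+1} = (u_i − a_{v+i})/11:
  u_0 = 3/10;  a_2 = 8;  u_1 = (u_0 − 8)/11 = -7/10
  u_1 = -7/10;  a_3 = 7;  u_2 = (u_1 − 7)/11 = -7/10
  u_2 = -7/10;  a_4 = 7;  u_3 = (u_2 − 7)/11 = -7/10
  u_3 = -7/10;  a_5 = 7;  u_4 = (u_3 − 7)/11 = -7/10
Digits: (0, 0, 8, 7, 7, 7).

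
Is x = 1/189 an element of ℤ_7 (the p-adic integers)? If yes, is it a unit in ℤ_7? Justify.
x ∉ ℤ_7 (v_7(x) = -1 < 0)

ℤ_7 = {x ∈ ℚ_7 : v_7(x) ≥ 0} and ℤ_7^× = {x ∈ ℤ_7 : v_7(x) = 0}. Here v_7(1/189) = v_7(num) − v_7(den) = -1; compare against these criteria.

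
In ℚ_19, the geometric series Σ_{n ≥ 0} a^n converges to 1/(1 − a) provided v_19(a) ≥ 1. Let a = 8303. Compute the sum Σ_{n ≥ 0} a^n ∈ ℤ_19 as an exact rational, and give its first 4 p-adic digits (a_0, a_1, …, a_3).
Σ a^n = 1/(1 − a) = -1/8302;  first 4 digits = (1, 0, 4, 1)

v_19(a) = 2 ≥ 1, so the series converges in ℤ_19 to 1/(1 − a) = 1/(1 − 8303) = -1/8302. Expand this rational in ℤ_19: compute digits iteratively via d_i = x_i mod 19, x_{i+1} = (x_i − d_i)/19. The first 4 digits are (1, 0, 4, 1).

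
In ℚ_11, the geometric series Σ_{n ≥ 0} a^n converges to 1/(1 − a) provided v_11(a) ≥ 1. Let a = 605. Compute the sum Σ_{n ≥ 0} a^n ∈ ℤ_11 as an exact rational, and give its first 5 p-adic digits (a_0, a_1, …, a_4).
Σ a^n = 1/(1 − a) = -1/604;  first 5 digits = (1, 0, 5, 0, 3)

v_11(a) = 2 ≥ 1, so the series converges in ℤ_11 to 1/(1 − a) = 1/(1 − 605) = -1/604. Expand this rational in ℤ_11: compute digits iteratively via d_i = x_i mod 11, x_{i+1} = (x_i − d_i)/11. The first 5 digits are (1, 0, 5, 0, 3).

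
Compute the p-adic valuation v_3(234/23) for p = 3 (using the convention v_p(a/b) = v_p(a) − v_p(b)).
v_3(234/23) = 2

Factor powers of 3 from the numerator and denominator of the reduced fraction: 234 = 3^2 · 26 and 23 = 3^0 · 23. Apply v_p(a/b) = v_p(a) − v_p(b): v_3(234/23) = 2 − 0 = 2.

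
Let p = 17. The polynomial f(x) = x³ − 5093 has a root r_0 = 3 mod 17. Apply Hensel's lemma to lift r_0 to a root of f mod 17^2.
r_1 = 105 (mod 289)

Hensel: r_{i+1} = r_i − f(r_i)/f′(r_i) mod 17^{i+2}, where f′(x) = 3x². Iterate:
  r_0 = 3 (mod 17)
  r_1 = 105 (mod 289)
Final: r = 105 with f(r) ≡ 0 mod 17^2.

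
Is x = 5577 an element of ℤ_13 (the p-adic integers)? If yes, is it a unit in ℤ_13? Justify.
x ∈ ℤ_13 but not a unit; v_13(x) = 2 > 0

ℤ_13 = {x ∈ ℚ_13 : v_13(x) ≥ 0} and ℤ_13^× = {x ∈ ℤ_13 : v_13(x) = 0}. Here v_13(5577) = v_13(num) − v_13(den) = 2; compare against these criteria.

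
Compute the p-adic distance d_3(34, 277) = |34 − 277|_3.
d_3(34, 277) = 1/243

Step 1 — x − y = 34 − 277 = -243. Step 2 — v_3(-243) = 5 (factor: -243 = −(3^5 · 1); the sign does not affect v_p). Step 3 — |x − y|_3 = 3^{-5} = 1/243.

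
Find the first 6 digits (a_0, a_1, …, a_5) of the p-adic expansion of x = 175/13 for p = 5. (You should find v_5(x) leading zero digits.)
(a_0, …, a_5) = (0, 0, 4, 2, 1, 2)

v_5(175/13) = 2, so a_0 = ... = a_1 = 0. Factor out: x = 5^2 · u with u = 7/13 a unit in ℤ_5. Expand u iteratively via a_{v+i} = u_i mod 5, u_{i+1} = (u_i − a_{v+i})/5:
  u_0 = 7/13;  a_2 = 4;  u_1 = (u_0 − 4)/5 = -9/13
  u_1 = -9/13;  a_3 = 2;  u_2 = (u_1 − 2)/5 = -7/13
  u_2 = -7/13;  a_4 = 1;  u_3 = (u_2 − 1)/5 = -4/13
  u_3 = -4/13;  a_5 = 2;  u_4 = (u_3 − 2)/5 = -6/13
Digits: (0, 0, 4, 2, 1, 2).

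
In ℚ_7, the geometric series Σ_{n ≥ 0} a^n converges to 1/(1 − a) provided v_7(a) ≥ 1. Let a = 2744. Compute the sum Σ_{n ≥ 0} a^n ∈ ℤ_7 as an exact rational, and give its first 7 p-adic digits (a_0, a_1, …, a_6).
Σ a^n = 1/(1 − a) = -1/2743;  first 7 digits = (1, 0, 0, 1, 1, 0, 1)

v_7(a) = 3 ≥ 1, so the series converges in ℤ_7 to 1/(1 − a) = 1/(1 − 2744) = -1/2743. Expand this rational in ℤ_7: compute digits iteratively via d_i = x_i mod 7, x_{i+1} = (x_i − d_i)/7. The first 7 digits are (1, 0, 0, 1, 1, 0, 1).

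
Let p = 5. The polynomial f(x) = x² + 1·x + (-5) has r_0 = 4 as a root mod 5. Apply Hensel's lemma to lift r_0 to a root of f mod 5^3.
r_2 = 19 (mod 125)

Hensel: r_{i+1} = r_i − f(r_i)·(f′(r_i))^{-1} mod 5^{i+2}, f′(x) = 2x + 1. Iterate:
  r_0 = 4 (mod 5)
  r_1 = 19 (mod 25)
  r_2 = 19 (mod 125)
Final: r = 19 satisfies f(r) ≡ 0 mod 5^3.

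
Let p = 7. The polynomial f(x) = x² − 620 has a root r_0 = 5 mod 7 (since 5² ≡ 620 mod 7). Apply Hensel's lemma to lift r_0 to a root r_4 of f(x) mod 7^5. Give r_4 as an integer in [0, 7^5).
r_4 = 15034 (mod 16807)

Hensel's recurrence: r_{i+1} = r_i − f(r_i)·(f′(r_i))^{-1} mod 7^{i+2}, with f′(x) = 2x. Iterate:
  r_0 = 5 (mod 7)
  r_1 = 40 (mod 49)
  r_2 = 285 (mod 343)
  r_3 = 628 (mod 2401)
  r_4 = 15034 (mod 16807)
Final: r_4 = 15034, and one checks f(r_4) ≡ 0 mod 7^5.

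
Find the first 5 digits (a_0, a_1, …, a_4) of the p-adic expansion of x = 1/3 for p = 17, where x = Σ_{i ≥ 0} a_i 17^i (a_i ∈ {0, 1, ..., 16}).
(a_0, …, a_4) = (6, 11, 5, 11, 5)

v_17(1/3) = 0 (numerator and denominator both coprime to 17), so x ∈ ℤ_17^×. Compute digits iteratively via a_i = x_i mod 17, x_{i+1} = (x_i − a_i)/17, with x_0 = x:
  x_0 = 1/3;  a_0 = 6;  x_1 = (x_0 − 6)/17 = -1/3
  x_1 = -1/3;  a_1 = 11;  x_2 = (x_1 − 11)/17 = -2/3
  x_2 = -2/3;  a_2 = 5;  x_3 = (x_2 − 5)/17 = -1/3
  x_3 = -1/3;  a_3 = 11;  x_4 = (x_3 − 11)/17 = -2/3
  x_4 = -2/3;  a_4 = 5;  x_5 = (x_4 − 5)/17 = -1/3
Digits: (6, 11, 5, 11, 5).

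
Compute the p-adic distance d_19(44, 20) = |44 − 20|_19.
d_19(44, 20) = 1

Step 1 — x − y = 44 − 20 = 24. Step 2 — v_19(24) = 0 (factor: 24 = (19^0 · 24); the sign does not affect v_p). Step 3 — |x − y|_19 = 19^{0} = 1.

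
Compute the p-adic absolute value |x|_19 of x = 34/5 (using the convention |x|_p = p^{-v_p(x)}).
|34/5|_19 = 1

Step 1 — compute v_19(x) by factoring powers of 19 out of the numerator and denominator: v_19(34/5) = 0. Step 2 — apply |x|_p = p^{-v_p(x)} = 19^{0} = 1.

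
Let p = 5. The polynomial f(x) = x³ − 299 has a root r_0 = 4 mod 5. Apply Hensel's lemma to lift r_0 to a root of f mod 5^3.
r_2 = 99 (mod 125)

Hensel: r_{i+1} = r_i − f(r_i)/f′(r_i) mod 5^{i+2}, where f′(x) = 3x². Iterate:
  r_0 = 4 (mod 5)
  r_1 = 24 (mod 25)
  r_2 = 99 (mod 125)
Final: r = 99 with f(r) ≡ 0 mod 5^3.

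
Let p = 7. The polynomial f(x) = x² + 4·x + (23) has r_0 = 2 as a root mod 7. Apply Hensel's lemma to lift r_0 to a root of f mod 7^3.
r_2 = 16 (mod 343)

Hensel: r_{i+1} = r_i − f(r_i)·(f′(r_i))^{-1} mod 7^{i+2}, f′(x) = 2x + 4. Iterate:
  r_0 = 2 (mod 7)
  r_1 = 16 (mod 49)
  r_2 = 16 (mod 343)
Final: r = 16 satisfies f(r) ≡ 0 mod 7^3.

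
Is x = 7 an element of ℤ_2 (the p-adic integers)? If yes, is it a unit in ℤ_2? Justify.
x ∈ ℤ_2^× (unit); v_2(x) = 0

ℤ_2 = {x ∈ ℚ_2 : v_2(x) ≥ 0} and ℤ_2^× = {x ∈ ℤ_2 : v_2(x) = 0}. Here v_2(7) = v_2(num) − v_2(den) = 0; compare against these criteria.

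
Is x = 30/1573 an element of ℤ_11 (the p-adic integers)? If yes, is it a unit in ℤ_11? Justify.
x ∉ ℤ_11 (v_11(x) = -2 < 0)

ℤ_11 = {x ∈ ℚ_11 : v_11(x) ≥ 0} and ℤ_11^× = {x ∈ ℤ_11 : v_11(x) = 0}. Here v_11(30/1573) = v_11(num) − v_11(den) = -2; compare against these criteria.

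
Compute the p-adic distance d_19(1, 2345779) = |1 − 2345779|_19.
d_19(1, 2345779) = 1/130321

Step 1 — x − y = 1 − 2345779 = -2345778. Step 2 — v_19(-2345778) = 4 (factor: -2345778 = −(19^4 · 18); the sign does not affect v_p). Step 3 — |x − y|_19 = 19^{-4} = 1/130321.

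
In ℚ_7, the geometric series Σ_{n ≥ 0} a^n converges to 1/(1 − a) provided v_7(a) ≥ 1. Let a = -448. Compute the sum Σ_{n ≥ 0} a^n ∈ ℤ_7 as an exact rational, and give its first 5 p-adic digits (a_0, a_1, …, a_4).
Σ a^n = 1/(1 − a) = 1/449;  first 5 digits = (1, 6, 5, 1, 1)

v_7(a) = 1 ≥ 1, so the series converges in ℤ_7 to 1/(1 − a) = 1/(1 − (-448)) = 1/449. Expand this rational in ℤ_7: compute digits iteratively via d_i = x_i mod 7, x_{i+1} = (x_i − d_i)/7. The first 5 digits are (1, 6, 5, 1, 1).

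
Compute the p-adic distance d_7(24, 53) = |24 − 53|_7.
d_7(24, 53) = 1

Step 1 — x − y = 24 − 53 = -29. Step 2 — v_7(-29) = 0 (factor: -29 = −(7^0 · 29); the sign does not affect v_p). Step 3 — |x − y|_7 = 7^{0} = 1.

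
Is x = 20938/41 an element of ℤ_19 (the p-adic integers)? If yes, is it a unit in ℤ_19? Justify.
x ∈ ℤ_19 but not a unit; v_19(x) = 2 > 0

ℤ_19 = {x ∈ ℚ_19 : v_19(x) ≥ 0} and ℤ_19^× = {x ∈ ℤ_19 : v_19(x) = 0}. Here v_19(20938/41) = v_19(num) − v_19(den) = 2; compare against these criteria.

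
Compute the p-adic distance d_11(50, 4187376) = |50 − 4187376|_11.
d_11(50, 4187376) = 1/161051

Step 1 — x − y = 50 − 4187376 = -4187326. Step 2 — v_11(-4187326) = 5 (factor: -4187326 = −(11^5 · 26); the sign does not affect v_p). Step 3 — |x − y|_11 = 11^{-5} = 1/161051.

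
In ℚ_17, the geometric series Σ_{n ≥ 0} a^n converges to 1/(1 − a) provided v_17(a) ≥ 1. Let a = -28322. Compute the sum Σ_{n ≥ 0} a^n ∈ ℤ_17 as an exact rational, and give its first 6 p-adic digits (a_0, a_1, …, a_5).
Σ a^n = 1/(1 − a) = 1/28323;  first 6 digits = (1, 0, 4, 11, 15, 3)

v_17(a) = 2 ≥ 1, so the series converges in ℤ_17 to 1/(1 − a) = 1/(1 − (-28322)) = 1/28323. Expand this rational in ℤ_17: compute digits iteratively via d_i = x_i mod 17, x_{i+1} = (x_i − d_i)/17. The first 6 digits are (1, 0, 4, 11, 15, 3).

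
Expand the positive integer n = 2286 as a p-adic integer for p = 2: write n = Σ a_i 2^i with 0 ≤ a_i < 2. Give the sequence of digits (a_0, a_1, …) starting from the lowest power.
(a_0, a_1, …) = (0, 1, 1, 1, 0, 1, 1, 1, 0, 0, 0, 1)

Repeated division by 2 gives the digits low-to-high: 2286 = 1·2^1 + 1·2^2 + 1·2^3 + 1·2^5 + 1·2^6 + 1·2^7 + 1·2^11. Digit sequence: (0, 1, 1, 1, 0, 1, 1, 1, 0, 0, 0, 1).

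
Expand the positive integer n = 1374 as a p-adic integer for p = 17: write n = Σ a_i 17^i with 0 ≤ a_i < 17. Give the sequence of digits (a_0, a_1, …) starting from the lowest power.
(a_0, a_1, …) = (14, 12, 4)

Repeated division by 17 gives the digits low-to-high: 1374 = 14 + 12·17^1 + 4·17^2. Digit sequence: (14, 12, 4).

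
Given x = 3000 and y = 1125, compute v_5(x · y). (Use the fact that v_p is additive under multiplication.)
v_5(3375000) = 6

v_p(x) = 3 (factor: 3000 = 5^3 · 24); v_p(y) = 3 (factor: 1125 = 5^3 · 9). Additivity: v_p(xy) = v_p(x) + v_p(y) = 3 + 3 = 6. (Direct check: xy = 3375000 = 5^6 · (216).)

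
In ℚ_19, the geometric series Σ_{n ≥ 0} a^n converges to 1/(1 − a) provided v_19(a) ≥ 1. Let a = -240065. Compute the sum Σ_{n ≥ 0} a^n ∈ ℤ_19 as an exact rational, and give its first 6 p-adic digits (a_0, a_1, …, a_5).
Σ a^n = 1/(1 − a) = 1/240066;  first 6 digits = (1, 0, 0, 3, 17, 18)

v_19(a) = 3 ≥ 1, so the series converges in ℤ_19 to 1/(1 − a) = 1/(1 − (-240065)) = 1/240066. Expand this rational in ℤ_19: compute digits iteratively via d_i = x_i mod 19, x_{i+1} = (x_i − d_i)/19. The first 6 digits are (1, 0, 0, 3, 17, 18).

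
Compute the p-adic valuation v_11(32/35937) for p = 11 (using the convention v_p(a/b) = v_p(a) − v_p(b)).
v_11(32/35937) = -3

Factor powers of 11 from the numerator and denominator of the reduced fraction: 32 = 11^0 · 32 and 35937 = 11^3 · 27. Apply v_p(a/b) = v_p(a) − v_p(b): v_11(32/35937) = 0 − 3 = -3.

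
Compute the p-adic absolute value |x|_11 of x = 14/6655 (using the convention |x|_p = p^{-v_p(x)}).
|14/6655|_11 = 1331

Step 1 — compute v_11(x) by factoring powers of 11 out of the numerator and denominator: v_11(14/6655) = -3. Step 2 — apply |x|_p = p^{-v_p(x)} = 11^{3} = 1331.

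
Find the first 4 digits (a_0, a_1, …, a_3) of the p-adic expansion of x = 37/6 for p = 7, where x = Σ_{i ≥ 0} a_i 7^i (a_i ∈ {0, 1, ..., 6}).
(a_0, …, a_3) = (5, 6, 5, 5)

v_7(37/6) = 0 (numerator and denominator both coprime to 7), so x ∈ ℤ_7^×. Compute digits iteratively via a_i = x_i mod 7, x_{i+1} = (x_i − a_i)/7, with x_0 = x:
  x_0 = 37/6;  a_0 = 5;  x_1 = (x_0 − 5)/7 = 1/6
  x_1 = 1/6;  a_1 = 6;  x_2 = (x_1 − 6)/7 = -5/6
  x_2 = -5/6;  a_2 = 5;  x_3 = (x_2 − 5)/7 = -5/6
  x_3 = -5/6;  a_3 = 5;  x_4 = (x_3 − 5)/7 = -5/6
Digits: (5, 6, 5, 5).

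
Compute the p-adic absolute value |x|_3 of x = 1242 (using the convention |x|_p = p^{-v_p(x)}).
|1242|_3 = 1/27

Step 1 — compute v_3(x) by factoring powers of 3 out of the numerator and denominator: v_3(1242) = 3. Step 2 — apply |x|_p = p^{-v_p(x)} = 3^{-3} = 1/27.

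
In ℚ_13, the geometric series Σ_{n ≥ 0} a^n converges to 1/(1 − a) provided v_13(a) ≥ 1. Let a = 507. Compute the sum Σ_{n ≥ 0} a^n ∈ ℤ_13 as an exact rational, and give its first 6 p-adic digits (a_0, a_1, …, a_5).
Σ a^n = 1/(1 − a) = -1/506;  first 6 digits = (1, 0, 3, 0, 9, 0)

v_13(a) = 2 ≥ 1, so the series converges in ℤ_13 to 1/(1 − a) = 1/(1 − 507) = -1/506. Expand this rational in ℤ_13: compute digits iteratively via d_i = x_i mod 13, x_{i+1} = (x_i − d_i)/13. The first 6 digits are (1, 0, 3, 0, 9, 0).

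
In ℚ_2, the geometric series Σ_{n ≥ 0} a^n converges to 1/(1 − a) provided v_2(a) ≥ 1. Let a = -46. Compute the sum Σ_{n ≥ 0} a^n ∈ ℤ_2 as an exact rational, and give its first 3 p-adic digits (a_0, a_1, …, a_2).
Σ a^n = 1/(1 − a) = 1/47;  first 3 digits = (1, 1, 1)

v_2(a) = 1 ≥ 1, so the series converges in ℤ_2 to 1/(1 − a) = 1/(1 − (-46)) = 1/47. Expand this rational in ℤ_2: compute digits iteratively via d_i = x_i mod 2, x_{i+1} = (x_i − d_i)/2. The first 3 digits are (1, 1, 1).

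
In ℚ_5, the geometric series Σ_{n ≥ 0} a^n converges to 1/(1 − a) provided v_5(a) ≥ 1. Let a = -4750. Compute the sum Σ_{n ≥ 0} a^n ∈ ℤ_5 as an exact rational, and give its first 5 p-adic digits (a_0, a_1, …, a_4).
Σ a^n = 1/(1 − a) = 1/4751;  first 5 digits = (1, 0, 0, 2, 2)

v_5(a) = 3 ≥ 1, so the series converges in ℤ_5 to 1/(1 − a) = 1/(1 − (-4750)) = 1/4751. Expand this rational in ℤ_5: compute digits iteratively via d_i = x_i mod 5, x_{i+1} = (x_i − d_i)/5. The first 5 digits are (1, 0, 0, 2, 2).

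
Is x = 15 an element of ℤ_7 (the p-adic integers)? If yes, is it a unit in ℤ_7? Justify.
x ∈ ℤ_7^× (unit); v_7(x) = 0

ℤ_7 = {x ∈ ℚ_7 : v_7(x) ≥ 0} and ℤ_7^× = {x ∈ ℤ_7 : v_7(x) = 0}. Here v_7(15) = v_7(num) − v_7(den) = 0; compare against these criteria.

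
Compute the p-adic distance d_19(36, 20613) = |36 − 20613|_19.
d_19(36, 20613) = 1/6859

Step 1 — x − y = 36 − 20613 = -20577. Step 2 — v_19(-20577) = 3 (factor: -20577 = −(19^3 · 3); the sign does not affect v_p). Step 3 — |x − y|_19 = 19^{-3} = 1/6859.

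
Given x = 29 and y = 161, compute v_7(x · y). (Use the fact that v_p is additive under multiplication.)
v_7(4669) = 1

v_p(x) = 0 (factor: 29 = 7^0 · 29); v_p(y) = 1 (factor: 161 = 7^1 · 23). Additivity: v_p(xy) = v_p(x) + v_p(y) = 0 + 1 = 1. (Direct check: xy = 4669 = 7^1 · (667).)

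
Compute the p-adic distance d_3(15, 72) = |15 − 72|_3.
d_3(15, 72) = 1/3

Step 1 — x − y = 15 − 72 = -57. Step 2 — v_3(-57) = 1 (factor: -57 = −(3^1 · 19); the sign does not affect v_p). Step 3 — |x − y|_3 = 3^{-1} = 1/3.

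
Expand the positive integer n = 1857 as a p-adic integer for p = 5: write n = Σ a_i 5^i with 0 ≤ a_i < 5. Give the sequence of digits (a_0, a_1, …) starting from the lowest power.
(a_0, a_1, …) = (2, 1, 4, 4, 2)

Repeated division by 5 gives the digits low-to-high: 1857 = 2 + 1·5^1 + 4·5^2 + 4·5^3 + 2·5^4. Digit sequence: (2, 1, 4, 4, 2).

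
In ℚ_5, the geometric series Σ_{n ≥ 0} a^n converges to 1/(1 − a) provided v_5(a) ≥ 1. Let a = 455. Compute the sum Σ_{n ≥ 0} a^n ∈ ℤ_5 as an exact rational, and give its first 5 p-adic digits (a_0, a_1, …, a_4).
Σ a^n = 1/(1 − a) = -1/454;  first 5 digits = (1, 1, 4, 0, 2)

v_5(a) = 1 ≥ 1, so the series converges in ℤ_5 to 1/(1 − a) = 1/(1 − 455) = -1/454. Expand this rational in ℤ_5: compute digits iteratively via d_i = x_i mod 5, x_{i+1} = (x_i − d_i)/5. The first 5 digits are (1, 1, 4, 0, 2).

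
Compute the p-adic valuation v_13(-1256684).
v_13(-1256684) = 4

v_13(n) is the largest exponent k such that 13^k divides n. Factor out: -1256684 = -13^4 · 44. (Sign doesn't affect v_p.) So v_13(-1256684) = 4.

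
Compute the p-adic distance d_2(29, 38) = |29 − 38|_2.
d_2(29, 38) = 1

Step 1 — x − y = 29 − 38 = -9. Step 2 — v_2(-9) = 0 (factor: -9 = −(2^0 · 9); the sign does not affect v_p). Step 3 — |x − y|_2 = 2^{0} = 1.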